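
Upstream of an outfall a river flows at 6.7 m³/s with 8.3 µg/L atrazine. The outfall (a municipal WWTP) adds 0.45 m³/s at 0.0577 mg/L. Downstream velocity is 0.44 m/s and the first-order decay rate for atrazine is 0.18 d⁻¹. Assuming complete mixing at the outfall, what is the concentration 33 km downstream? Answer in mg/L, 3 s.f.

8.3 µg/L = 0.0083 mg/L.
After complete mixing, C₀ = (0.45·0.0577 + 6.7·0.0083) / 7.15 = 0.01141 mg/L.
Travel time t = 3.3e+04 m / 0.44 m/s = 7.5e+04 s = 0.8681 d.
C = 0.01141·exp(−0.18·0.8681) = 0.01141·0.8553 = 0.009759 mg/L.

0.00976 mg/L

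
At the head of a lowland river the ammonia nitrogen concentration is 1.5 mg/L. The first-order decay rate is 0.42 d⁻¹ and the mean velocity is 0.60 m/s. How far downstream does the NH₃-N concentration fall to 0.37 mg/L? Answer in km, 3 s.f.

From C = C₀·e^(−kt), t = ln(C₀/C)/k = ln(1.5/0.37)/0.42 = 1.4/0.42 = 3.333 d.
Distance = v·t = 0.60 m/s × 2.879e+05 s = 1.728e+05 m = 172.8 km.

173 km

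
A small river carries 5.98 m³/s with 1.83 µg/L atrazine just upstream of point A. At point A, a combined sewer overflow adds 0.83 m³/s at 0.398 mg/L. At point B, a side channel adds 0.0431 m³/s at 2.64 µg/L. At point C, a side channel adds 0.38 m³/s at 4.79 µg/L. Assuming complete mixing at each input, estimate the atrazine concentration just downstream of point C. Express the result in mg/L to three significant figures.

1.83 µg/L = 0.00183 mg/L.
After input A: C = (5.98·0.00183 + 0.83·0.398) / 6.81 = 0.05012 mg/L.
2.64 µg/L = 0.00264 mg/L.
After input B: C = (6.81·0.05012 + 0.0431·0.00264) / 6.853 = 0.04982 mg/L.
4.79 µg/L = 0.00479 mg/L.
After input C: C = (6.853·0.04982 + 0.38·0.00479) / 7.233 = 0.04745 mg/L.

0.0475 mg/L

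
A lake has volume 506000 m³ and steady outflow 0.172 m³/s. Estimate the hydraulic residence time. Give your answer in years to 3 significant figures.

0.0932 yr

Q = 0.172 m³/s × 3.156e+07 s/yr = 5.428e+06 m³/yr.
Hydraulic residence time τ = V/Q = 506000/5.428e+06 = 0.09322 yr.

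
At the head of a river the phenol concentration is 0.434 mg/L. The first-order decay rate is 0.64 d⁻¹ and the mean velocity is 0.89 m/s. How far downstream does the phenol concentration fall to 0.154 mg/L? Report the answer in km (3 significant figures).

From C = C₀·e^(−kt), t = ln(C₀/C)/k = ln(0.434/0.154)/0.64 = 1.036/0.64 = 1.619 d.
Distance = v·t = 0.89 m/s × 1.399e+05 s = 1.245e+05 m = 124.5 km.

124 km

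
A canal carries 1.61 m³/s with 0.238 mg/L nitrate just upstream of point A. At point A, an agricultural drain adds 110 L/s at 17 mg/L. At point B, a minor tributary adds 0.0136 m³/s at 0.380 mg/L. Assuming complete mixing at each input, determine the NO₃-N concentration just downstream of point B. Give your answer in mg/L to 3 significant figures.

1.30 mg/L

110 L/s = 0.11 m³/s.
After input A: C = (1.61·0.238 + 0.11·17) / 1.72 = 1.31 mg/L.
After input B: C = (1.72·1.31 + 0.0136·0.38) / 1.734 = 1.303 mg/L.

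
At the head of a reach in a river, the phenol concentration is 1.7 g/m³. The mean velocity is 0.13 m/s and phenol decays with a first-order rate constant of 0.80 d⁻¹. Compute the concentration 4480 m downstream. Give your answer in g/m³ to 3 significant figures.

Travel time t = 4480 m / 0.13 m/s = 4480/0.13 = 3.446e+04 s = 0.3989 d.
First-order decay: C = 1.7·exp(−0.80·0.3989) = 1.7·0.7268 = 1.236 g/m³.

1.24 g/m³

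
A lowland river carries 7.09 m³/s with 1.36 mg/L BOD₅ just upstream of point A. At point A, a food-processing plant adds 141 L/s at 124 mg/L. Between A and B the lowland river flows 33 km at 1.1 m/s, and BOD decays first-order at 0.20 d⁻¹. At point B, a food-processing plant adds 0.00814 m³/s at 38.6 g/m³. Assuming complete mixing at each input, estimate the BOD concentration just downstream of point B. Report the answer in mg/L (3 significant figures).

141 L/s = 0.141 m³/s.
After input A: C = (7.09·1.36 + 0.141·124) / 7.231 = 3.751 mg/L.
Over the 33 km reach to input B (t = 3e+04 s = 0.3472 d), decay gives C = 3.751·exp(−0.20·0.3472) = 3.5 mg/L.
After input B: C = (7.231·3.5 + 0.00814·38.6) / 7.239 = 3.539 mg/L.

3.54 mg/L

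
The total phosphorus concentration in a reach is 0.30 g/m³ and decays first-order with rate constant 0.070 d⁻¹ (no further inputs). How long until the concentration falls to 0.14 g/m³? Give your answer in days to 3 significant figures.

10.9 d

t = ln(C₀/C)/k = ln(0.30/0.14)/0.070 = 0.7621/0.070 = 10.89 d.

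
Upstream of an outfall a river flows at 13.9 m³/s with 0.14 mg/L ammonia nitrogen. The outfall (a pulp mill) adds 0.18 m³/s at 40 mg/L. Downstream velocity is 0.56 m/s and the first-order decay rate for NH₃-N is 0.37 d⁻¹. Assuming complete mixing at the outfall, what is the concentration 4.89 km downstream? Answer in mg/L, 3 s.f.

0.626 mg/L

After complete mixing, C₀ = (0.18·40 + 13.9·0.14) / 14.08 = 0.6496 mg/L.
Travel time t = 4890 m / 0.56 m/s = 8732 s = 0.1011 d.
C = 0.6496·exp(−0.37·0.1011) = 0.6496·0.9633 = 0.6257 mg/L.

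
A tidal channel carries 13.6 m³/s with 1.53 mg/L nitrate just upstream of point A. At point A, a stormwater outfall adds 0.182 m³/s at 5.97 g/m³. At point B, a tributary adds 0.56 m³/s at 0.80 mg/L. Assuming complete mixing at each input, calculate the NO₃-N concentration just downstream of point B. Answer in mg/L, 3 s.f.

1.56 mg/L

After input A: C = (13.6·1.53 + 0.182·5.97) / 13.78 = 1.589 mg/L.
After input B: C = (13.78·1.589 + 0.56·0.8) / 14.34 = 1.558 mg/L.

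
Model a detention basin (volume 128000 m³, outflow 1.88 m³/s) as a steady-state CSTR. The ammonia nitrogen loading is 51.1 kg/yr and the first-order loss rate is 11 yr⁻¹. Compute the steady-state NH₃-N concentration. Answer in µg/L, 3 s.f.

0.841 µg/L

Outflow Q = 1.88 m³/s × 3.156e+07 s/yr = 5.933e+07 m³/yr.
Steady-state CSTR mass balance: W = Q·C + k·V·C, so C = W/(Q + kV).
Q + kV = 5.933e+07 + 11·128000 = 6.074e+07 m³/yr.
C = 51.1/6.074e+07 = 8.413e-07 kg/m³ = 0.0008413 mg/L = 0.8413 µg/L.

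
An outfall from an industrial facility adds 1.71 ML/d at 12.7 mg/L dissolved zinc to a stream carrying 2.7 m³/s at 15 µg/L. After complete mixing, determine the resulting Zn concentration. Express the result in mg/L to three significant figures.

1.71 ML/d = 0.01979 m³/s.
15 µg/L = 0.015 mg/L.
Conservation of mass across the mixing zone: C = (0.01979·12.7 + 2.7·0.015) / (0.01979 + 2.7) = 0.2919/2.72 = 0.1073 mg/L.

0.107 mg/L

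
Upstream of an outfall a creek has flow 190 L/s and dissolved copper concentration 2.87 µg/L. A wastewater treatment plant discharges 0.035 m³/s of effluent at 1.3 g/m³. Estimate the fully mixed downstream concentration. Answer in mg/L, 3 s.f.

0.205 mg/L

190 L/s = 0.19 m³/s.
2.87 µg/L = 0.00287 mg/L.
Conservation of mass across the mixing zone: C = (0.035·1.3 + 0.19·0.00287) / (0.035 + 0.19) = 0.04605/0.225 = 0.2046 mg/L.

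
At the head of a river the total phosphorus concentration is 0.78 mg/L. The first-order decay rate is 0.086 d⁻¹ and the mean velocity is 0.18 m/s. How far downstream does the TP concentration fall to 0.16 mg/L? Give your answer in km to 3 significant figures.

From C = C₀·e^(−kt), t = ln(C₀/C)/k = ln(0.78/0.16)/0.086 = 1.584/0.086 = 18.42 d.
Distance = v·t = 0.18 m/s × 1.591e+06 s = 2.865e+05 m = 286.5 km.

286 km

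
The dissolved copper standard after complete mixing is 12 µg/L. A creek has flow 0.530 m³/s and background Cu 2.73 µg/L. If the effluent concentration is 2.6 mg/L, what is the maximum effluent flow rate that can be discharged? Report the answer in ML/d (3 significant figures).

0.164 ML/d

2.73 µg/L = 0.00273 mg/L.
12 µg/L = 0.012 mg/L.
Mass balance at complete mixing: C_std·(Q_w + Q_r) = Q_w·C_e + Q_r·C_b.
Rearranging, Q_w = Q_r·(C_std − C_b)/(C_e − C_std) = 0.530·(0.012 − 0.00273) / (2.6 − 0.012) = 0.001898 m³/s.
= 0.164 ML/d.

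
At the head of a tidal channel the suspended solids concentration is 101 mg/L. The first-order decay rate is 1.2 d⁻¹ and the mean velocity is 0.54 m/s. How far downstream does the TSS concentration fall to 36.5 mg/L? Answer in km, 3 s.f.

39.6 km

From C = C₀·e^(−kt), t = ln(C₀/C)/k = ln(101/36.5)/1.2 = 1.018/1.2 = 0.8482 d.
Distance = v·t = 0.54 m/s × 7.328e+04 s = 3.957e+04 m = 39.57 km.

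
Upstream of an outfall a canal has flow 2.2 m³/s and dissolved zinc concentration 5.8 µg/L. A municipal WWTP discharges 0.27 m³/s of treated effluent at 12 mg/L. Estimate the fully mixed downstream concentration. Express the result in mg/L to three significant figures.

5.8 µg/L = 0.0058 mg/L.
Conservation of mass across the mixing zone: C = (0.27·12 + 2.2·0.0058) / (0.27 + 2.2) = 3.253/2.47 = 1.317 mg/L.

1.32 mg/L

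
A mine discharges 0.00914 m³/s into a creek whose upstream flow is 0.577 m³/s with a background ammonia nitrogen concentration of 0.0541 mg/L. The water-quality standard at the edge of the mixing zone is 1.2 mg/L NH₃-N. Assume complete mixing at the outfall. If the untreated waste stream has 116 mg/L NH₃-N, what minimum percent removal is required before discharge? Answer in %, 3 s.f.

36.6 %

Mass balance: 1.2·0.5861 = 0.00914·Cₑ + 0.577·0.0541.
Cₑ = (0.7034 − 0.03122) / 0.00914 = 73.54 mg/L.
Required removal = 1 − 73.54/116 = 36.6 %.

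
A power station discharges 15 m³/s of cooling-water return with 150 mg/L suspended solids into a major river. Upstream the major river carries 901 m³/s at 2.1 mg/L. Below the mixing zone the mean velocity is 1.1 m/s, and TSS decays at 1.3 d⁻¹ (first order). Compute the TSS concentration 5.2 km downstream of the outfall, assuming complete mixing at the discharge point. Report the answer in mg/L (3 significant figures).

After complete mixing, C₀ = (15·150 + 901·2.1) / 916 = 4.522 mg/L.
Travel time t = 5200 m / 1.1 m/s = 4727 s = 0.05471 d.
C = 4.522·exp(−1.3·0.05471) = 4.522·0.9313 = 4.211 mg/L.

4.21 mg/L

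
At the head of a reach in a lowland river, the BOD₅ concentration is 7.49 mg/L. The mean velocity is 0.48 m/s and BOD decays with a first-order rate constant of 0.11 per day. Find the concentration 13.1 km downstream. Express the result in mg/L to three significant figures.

7.23 mg/L

Travel time t = 13.1 km / 0.48 m/s = 1.31e+04/0.48 = 2.729e+04 s = 0.3159 d.
First-order decay: C = 7.49·exp(−0.11·0.3159) = 7.49·0.9659 = 7.234 mg/L.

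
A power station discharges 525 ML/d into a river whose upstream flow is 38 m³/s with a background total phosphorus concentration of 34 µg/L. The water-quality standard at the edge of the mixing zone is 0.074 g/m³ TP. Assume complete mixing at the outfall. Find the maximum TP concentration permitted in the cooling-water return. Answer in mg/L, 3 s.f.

0.324 mg/L

525 ML/d = 6.076 m³/s.
34 µg/L = 0.034 mg/L.
Mass balance: 0.074·44.08 = 6.076·Cₑ + 38·0.034.
Cₑ = (3.262 − 1.292) / 6.076 = 0.3241 mg/L.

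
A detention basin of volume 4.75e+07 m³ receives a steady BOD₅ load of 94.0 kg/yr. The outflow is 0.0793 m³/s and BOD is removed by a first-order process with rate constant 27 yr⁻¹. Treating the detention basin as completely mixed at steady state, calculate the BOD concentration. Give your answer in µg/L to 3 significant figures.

0.0732 µg/L

Outflow Q = 0.0793 m³/s × 3.156e+07 s/yr = 2.503e+06 m³/yr.
Steady-state CSTR mass balance: W = Q·C + k·V·C, so C = W/(Q + kV).
Q + kV = 2.503e+06 + 27·4.75e+07 = 1.285e+09 m³/yr.
C = 94.0/1.285e+09 = 7.315e-08 kg/m³ = 7.315e-05 mg/L = 0.07315 µg/L.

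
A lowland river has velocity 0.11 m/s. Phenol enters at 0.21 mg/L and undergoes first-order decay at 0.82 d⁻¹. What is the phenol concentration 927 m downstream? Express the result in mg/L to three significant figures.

0.194 mg/L

Travel time t = 927 m / 0.11 m/s = 927/0.11 = 8427 s = 0.09754 d.
First-order decay: C = 0.21·exp(−0.82·0.09754) = 0.21·0.9231 = 0.1939 mg/L.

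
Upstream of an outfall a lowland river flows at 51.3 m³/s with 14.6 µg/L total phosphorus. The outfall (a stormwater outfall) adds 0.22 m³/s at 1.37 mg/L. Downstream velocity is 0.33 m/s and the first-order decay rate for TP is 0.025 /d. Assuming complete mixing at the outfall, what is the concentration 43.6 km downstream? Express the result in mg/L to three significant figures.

0.0196 mg/L

14.6 µg/L = 0.0146 mg/L.
After complete mixing, C₀ = (0.22·1.37 + 51.3·0.0146) / 51.52 = 0.02039 mg/L.
Travel time t = 4.36e+04 m / 0.33 m/s = 1.321e+05 s = 1.529 d.
C = 0.02039·exp(−0.025·1.529) = 0.02039·0.9625 = 0.01962 mg/L.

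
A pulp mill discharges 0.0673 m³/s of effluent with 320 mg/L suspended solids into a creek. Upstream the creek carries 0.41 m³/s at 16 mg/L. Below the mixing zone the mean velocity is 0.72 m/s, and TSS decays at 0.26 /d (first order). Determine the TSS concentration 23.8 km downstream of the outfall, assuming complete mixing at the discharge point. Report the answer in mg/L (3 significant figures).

After complete mixing, C₀ = (0.0673·320 + 0.41·16) / 0.4773 = 58.86 mg/L.
Travel time t = 2.38e+04 m / 0.72 m/s = 3.306e+04 s = 0.3826 d.
C = 58.86·exp(−0.26·0.3826) = 58.86·0.9053 = 53.29 mg/L.

53.3 mg/L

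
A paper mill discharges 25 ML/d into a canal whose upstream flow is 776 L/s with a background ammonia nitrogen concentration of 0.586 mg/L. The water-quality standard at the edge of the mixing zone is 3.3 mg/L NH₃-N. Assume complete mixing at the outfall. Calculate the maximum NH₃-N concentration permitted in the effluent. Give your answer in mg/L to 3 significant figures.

10.6 mg/L

25 ML/d = 0.2894 m³/s.
776 L/s = 0.776 m³/s.
Mass balance: 3.3·1.065 = 0.2894·Cₑ + 0.776·0.586.
Cₑ = (3.516 − 0.4547) / 0.2894 = 10.58 mg/L.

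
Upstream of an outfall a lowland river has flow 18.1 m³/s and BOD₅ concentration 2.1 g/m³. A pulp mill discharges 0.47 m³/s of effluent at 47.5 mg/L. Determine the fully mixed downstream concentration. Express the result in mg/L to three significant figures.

3.25 mg/L

Flow-weighted mixing gives C = (0.47·47.5 + 18.1·2.1) / (0.47 + 18.1) = 60.34/18.57 = 3.249 mg/L.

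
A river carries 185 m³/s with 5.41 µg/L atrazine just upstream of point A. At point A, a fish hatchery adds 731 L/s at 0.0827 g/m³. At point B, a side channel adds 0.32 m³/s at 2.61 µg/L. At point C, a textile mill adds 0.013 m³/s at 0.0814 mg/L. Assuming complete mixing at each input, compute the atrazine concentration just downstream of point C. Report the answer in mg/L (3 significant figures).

0.00571 mg/L

5.41 µg/L = 0.00541 mg/L.
731 L/s = 0.731 m³/s.
After input A: C = (185·0.00541 + 0.731·0.0827) / 185.7 = 0.005714 mg/L.
2.61 µg/L = 0.00261 mg/L.
After input B: C = (185.7·0.005714 + 0.32·0.00261) / 186.1 = 0.005709 mg/L.
After input C: C = (186.1·0.005709 + 0.013·0.0814) / 186.1 = 0.005714 mg/L.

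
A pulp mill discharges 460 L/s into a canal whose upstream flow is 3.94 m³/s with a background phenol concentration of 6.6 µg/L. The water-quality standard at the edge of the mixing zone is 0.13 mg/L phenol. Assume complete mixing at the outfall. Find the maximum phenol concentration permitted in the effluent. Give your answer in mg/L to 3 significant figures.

460 L/s = 0.46 m³/s.
6.6 µg/L = 0.0066 mg/L.
Mass balance: 0.13·4.4 = 0.46·Cₑ + 3.94·0.0066.
Cₑ = (0.572 − 0.026) / 0.46 = 1.187 mg/L.

1.19 mg/L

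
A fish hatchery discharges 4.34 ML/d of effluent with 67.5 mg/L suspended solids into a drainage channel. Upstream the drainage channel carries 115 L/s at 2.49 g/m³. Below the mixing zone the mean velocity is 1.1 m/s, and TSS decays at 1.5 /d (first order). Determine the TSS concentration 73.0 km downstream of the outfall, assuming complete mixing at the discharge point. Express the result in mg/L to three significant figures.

4.34 ML/d = 0.05023 m³/s.
115 L/s = 0.115 m³/s.
After complete mixing, C₀ = (0.05023·67.5 + 0.115·2.49) / 0.1652 = 22.25 mg/L.
Travel time t = 7.3e+04 m / 1.1 m/s = 6.636e+04 s = 0.7681 d.
C = 22.25·exp(−1.5·0.7681) = 22.25·0.316 = 7.031 mg/L.

7.03 mg/L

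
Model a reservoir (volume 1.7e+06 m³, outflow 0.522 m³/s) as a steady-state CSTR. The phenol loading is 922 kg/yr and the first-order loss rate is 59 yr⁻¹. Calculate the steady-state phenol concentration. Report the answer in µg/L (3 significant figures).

7.90 µg/L

Outflow Q = 0.522 m³/s × 3.156e+07 s/yr = 1.647e+07 m³/yr.
Steady-state CSTR mass balance: W = Q·C + k·V·C, so C = W/(Q + kV).
Q + kV = 1.647e+07 + 59·1.7e+06 = 1.168e+08 m³/yr.
C = 922/1.168e+08 = 7.896e-06 kg/m³ = 0.007896 mg/L = 7.896 µg/L.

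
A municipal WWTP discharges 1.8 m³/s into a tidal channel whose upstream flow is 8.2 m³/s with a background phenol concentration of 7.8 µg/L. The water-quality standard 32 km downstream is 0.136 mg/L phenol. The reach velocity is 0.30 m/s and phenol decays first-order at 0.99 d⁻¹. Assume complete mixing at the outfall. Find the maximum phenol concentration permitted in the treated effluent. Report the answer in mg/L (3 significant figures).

7.8 µg/L = 0.0078 mg/L.
Travel time to the compliance point: t = 3.2e+04/0.30 = 1.067e+05 s = 1.235 d; decay factor exp(−0.99·1.235) = 0.2946.
So the concentration just after mixing may be at most 0.136/0.2946 = 0.4617 mg/L.
Mass balance: 0.4617·10 = 1.8·Cₑ + 8.2·0.0078.
Cₑ = (4.617 − 0.06396) / 1.8 = 2.529 mg/L.

2.53 mg/L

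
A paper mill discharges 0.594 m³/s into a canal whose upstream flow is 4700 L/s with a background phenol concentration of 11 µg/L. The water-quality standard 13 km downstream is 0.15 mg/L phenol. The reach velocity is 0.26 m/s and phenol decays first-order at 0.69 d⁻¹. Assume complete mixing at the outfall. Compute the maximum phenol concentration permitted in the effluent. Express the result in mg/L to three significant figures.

1.91 mg/L

4700 L/s = 4.7 m³/s.
11 µg/L = 0.011 mg/L.
Travel time to the compliance point: t = 1.3e+04/0.26 = 5e+04 s = 0.5787 d; decay factor exp(−0.69·0.5787) = 0.6708.
So the concentration just after mixing may be at most 0.15/0.6708 = 0.2236 mg/L.
Mass balance: 0.2236·5.294 = 0.594·Cₑ + 4.7·0.011.
Cₑ = (1.184 − 0.0517) / 0.594 = 1.906 mg/L.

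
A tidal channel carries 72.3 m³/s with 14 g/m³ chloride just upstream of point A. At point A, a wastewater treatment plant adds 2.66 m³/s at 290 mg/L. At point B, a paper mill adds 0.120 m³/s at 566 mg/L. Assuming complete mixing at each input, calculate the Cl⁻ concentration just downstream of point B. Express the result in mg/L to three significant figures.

After input A: C = (72.3·14 + 2.66·290) / 74.96 = 23.79 mg/L.
After input B: C = (74.96·23.79 + 0.12·566) / 75.08 = 24.66 mg/L.

24.7 mg/L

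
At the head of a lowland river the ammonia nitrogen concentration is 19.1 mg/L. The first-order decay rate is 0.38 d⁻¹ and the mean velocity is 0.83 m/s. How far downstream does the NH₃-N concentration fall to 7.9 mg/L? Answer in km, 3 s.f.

From C = C₀·e^(−kt), t = ln(C₀/C)/k = ln(19.1/7.9)/0.38 = 0.8828/0.38 = 2.323 d.
Distance = v·t = 0.83 m/s × 2.007e+05 s = 1.666e+05 m = 166.6 km.

167 km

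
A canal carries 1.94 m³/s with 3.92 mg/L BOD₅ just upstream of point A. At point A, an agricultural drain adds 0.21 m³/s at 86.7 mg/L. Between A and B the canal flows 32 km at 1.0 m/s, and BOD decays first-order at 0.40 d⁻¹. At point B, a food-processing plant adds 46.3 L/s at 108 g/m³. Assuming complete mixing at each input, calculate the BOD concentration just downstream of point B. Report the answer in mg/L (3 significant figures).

After input A: C = (1.94·3.92 + 0.21·86.7) / 2.15 = 12.01 mg/L.
Over the 32 km reach to input B (t = 3.2e+04 s = 0.3704 d), decay gives C = 12.01·exp(−0.40·0.3704) = 10.35 mg/L.
46.3 L/s = 0.0463 m³/s.
After input B: C = (2.15·10.35 + 0.0463·108) / 2.196 = 12.41 mg/L.

12.4 mg/L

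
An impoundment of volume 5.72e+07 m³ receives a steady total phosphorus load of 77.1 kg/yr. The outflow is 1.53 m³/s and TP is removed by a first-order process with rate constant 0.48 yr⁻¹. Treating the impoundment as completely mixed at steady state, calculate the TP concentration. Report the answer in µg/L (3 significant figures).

1.02 µg/L

Outflow Q = 1.53 m³/s × 3.156e+07 s/yr = 4.828e+07 m³/yr.
Steady-state CSTR mass balance: W = Q·C + k·V·C, so C = W/(Q + kV).
Q + kV = 4.828e+07 + 0.48·5.72e+07 = 7.574e+07 m³/yr.
C = 77.1/7.574e+07 = 1.018e-06 kg/m³ = 0.001018 mg/L = 1.018 µg/L.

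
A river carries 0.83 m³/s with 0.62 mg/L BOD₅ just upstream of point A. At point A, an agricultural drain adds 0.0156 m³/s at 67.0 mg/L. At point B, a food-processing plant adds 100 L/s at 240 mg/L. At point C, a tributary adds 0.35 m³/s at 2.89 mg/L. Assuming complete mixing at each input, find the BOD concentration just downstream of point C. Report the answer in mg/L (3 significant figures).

20.5 mg/L

After input A: C = (0.83·0.62 + 0.0156·67) / 0.8456 = 1.845 mg/L.
100 L/s = 0.1 m³/s.
After input B: C = (0.8456·1.845 + 0.1·240) / 0.9456 = 27.03 mg/L.
After input C: C = (0.9456·27.03 + 0.35·2.89) / 1.296 = 20.51 mg/L.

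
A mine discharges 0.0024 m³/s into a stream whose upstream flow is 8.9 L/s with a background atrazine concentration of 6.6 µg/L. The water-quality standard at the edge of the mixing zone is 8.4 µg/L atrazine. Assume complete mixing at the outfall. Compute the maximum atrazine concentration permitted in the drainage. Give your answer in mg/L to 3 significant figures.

0.0151 mg/L

8.9 L/s = 0.0089 m³/s.
6.6 µg/L = 0.0066 mg/L.
8.4 µg/L = 0.0084 mg/L.
Mass balance: 0.0084·0.0113 = 0.0024·Cₑ + 0.0089·0.0066.
Cₑ = (9.492e-05 − 5.874e-05) / 0.0024 = 0.01508 mg/L.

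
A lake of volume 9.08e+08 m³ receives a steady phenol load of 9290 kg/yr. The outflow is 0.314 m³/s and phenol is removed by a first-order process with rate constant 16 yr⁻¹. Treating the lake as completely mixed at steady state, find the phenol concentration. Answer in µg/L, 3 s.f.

Outflow Q = 0.314 m³/s × 3.156e+07 s/yr = 9.909e+06 m³/yr.
Steady-state CSTR mass balance: W = Q·C + k·V·C, so C = W/(Q + kV).
Q + kV = 9.909e+06 + 16·9.08e+08 = 1.454e+10 m³/yr.
C = 9290/1.454e+10 = 6.39e-07 kg/m³ = 0.000639 mg/L = 0.639 µg/L.

0.639 µg/L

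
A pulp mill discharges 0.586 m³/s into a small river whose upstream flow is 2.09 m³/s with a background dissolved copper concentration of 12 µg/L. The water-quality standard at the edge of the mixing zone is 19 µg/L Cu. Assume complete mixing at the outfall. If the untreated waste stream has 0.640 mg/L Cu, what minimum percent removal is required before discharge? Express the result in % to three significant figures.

12 µg/L = 0.012 mg/L.
19 µg/L = 0.019 mg/L.
Mass balance: 0.019·2.676 = 0.586·Cₑ + 2.09·0.012.
Cₑ = (0.05084 − 0.02508) / 0.586 = 0.04397 mg/L.
Required removal = 1 − 0.04397/0.640 = 93.13 %.

93.1 %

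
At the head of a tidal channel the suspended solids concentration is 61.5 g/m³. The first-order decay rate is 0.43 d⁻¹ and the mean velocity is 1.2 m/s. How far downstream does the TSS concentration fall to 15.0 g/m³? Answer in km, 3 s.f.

340 km

From C = C₀·e^(−kt), t = ln(C₀/C)/k = ln(61.5/15.0)/0.43 = 1.411/0.43 = 3.281 d.
Distance = v·t = 1.2 m/s × 2.835e+05 s = 3.402e+05 m = 340.2 km.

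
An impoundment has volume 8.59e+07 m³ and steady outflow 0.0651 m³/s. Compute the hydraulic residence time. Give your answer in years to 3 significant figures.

41.8 yr

Q = 0.0651 m³/s × 3.156e+07 s/yr = 2.054e+06 m³/yr.
Hydraulic residence time τ = V/Q = 8.59e+07/2.054e+06 = 41.81 yr.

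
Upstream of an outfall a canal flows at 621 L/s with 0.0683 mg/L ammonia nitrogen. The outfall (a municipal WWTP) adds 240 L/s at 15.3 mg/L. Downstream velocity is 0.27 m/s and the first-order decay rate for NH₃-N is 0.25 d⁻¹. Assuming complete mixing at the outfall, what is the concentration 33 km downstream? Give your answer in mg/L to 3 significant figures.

240 L/s = 0.24 m³/s.
621 L/s = 0.621 m³/s.
After complete mixing, C₀ = (0.24·15.3 + 0.621·0.0683) / 0.861 = 4.314 mg/L.
Travel time t = 3.3e+04 m / 0.27 m/s = 1.222e+05 s = 1.415 d.
C = 4.314·exp(−0.25·1.415) = 4.314·0.7021 = 3.029 mg/L.

3.03 mg/L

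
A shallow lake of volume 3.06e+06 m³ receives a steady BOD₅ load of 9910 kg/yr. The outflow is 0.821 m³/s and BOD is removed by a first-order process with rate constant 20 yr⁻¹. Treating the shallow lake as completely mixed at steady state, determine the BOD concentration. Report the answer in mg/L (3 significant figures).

Outflow Q = 0.821 m³/s × 3.156e+07 s/yr = 2.591e+07 m³/yr.
Steady-state CSTR mass balance: W = Q·C + k·V·C, so C = W/(Q + kV).
Q + kV = 2.591e+07 + 20·3.06e+06 = 8.711e+07 m³/yr.
C = 9910/8.711e+07 = 0.0001138 kg/m³ = 0.1138 mg/L.

0.114 mg/L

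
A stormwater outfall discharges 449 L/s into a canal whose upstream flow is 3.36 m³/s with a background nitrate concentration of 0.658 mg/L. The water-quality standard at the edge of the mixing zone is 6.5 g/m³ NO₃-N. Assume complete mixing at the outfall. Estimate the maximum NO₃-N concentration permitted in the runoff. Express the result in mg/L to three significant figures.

449 L/s = 0.449 m³/s.
Mass balance: 6.5·3.809 = 0.449·Cₑ + 3.36·0.658.
Cₑ = (24.76 − 2.211) / 0.449 = 50.22 mg/L.

50.2 mg/L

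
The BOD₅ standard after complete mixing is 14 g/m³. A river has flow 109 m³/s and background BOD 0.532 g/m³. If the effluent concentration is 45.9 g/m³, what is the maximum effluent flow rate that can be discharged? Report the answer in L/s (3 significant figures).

Mass balance at complete mixing: C_std·(Q_w + Q_r) = Q_w·C_e + Q_r·C_b.
Rearranging, Q_w = Q_r·(C_std − C_b)/(C_e − C_std) = 109·(14 − 0.532) / (45.9 − 14) = 46.02 m³/s.
= 4.602e+04 L/s.

46000 L/s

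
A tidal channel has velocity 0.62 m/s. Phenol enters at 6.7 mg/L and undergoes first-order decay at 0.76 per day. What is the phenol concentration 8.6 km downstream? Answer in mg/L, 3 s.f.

Travel time t = 8.6 km / 0.62 m/s = 8600/0.62 = 1.387e+04 s = 0.1605 d.
First-order decay: C = 6.7·exp(−0.76·0.1605) = 6.7·0.8851 = 5.93 mg/L.

5.93 mg/L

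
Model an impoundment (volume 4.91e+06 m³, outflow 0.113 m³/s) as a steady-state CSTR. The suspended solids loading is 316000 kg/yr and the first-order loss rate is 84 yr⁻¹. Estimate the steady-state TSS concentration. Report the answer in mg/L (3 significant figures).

Outflow Q = 0.113 m³/s × 3.156e+07 s/yr = 3.566e+06 m³/yr.
Steady-state CSTR mass balance: W = Q·C + k·V·C, so C = W/(Q + kV).
Q + kV = 3.566e+06 + 84·4.91e+06 = 4.16e+08 m³/yr.
C = 316000/4.16e+08 = 0.0007596 kg/m³ = 0.7596 mg/L.

0.760 mg/L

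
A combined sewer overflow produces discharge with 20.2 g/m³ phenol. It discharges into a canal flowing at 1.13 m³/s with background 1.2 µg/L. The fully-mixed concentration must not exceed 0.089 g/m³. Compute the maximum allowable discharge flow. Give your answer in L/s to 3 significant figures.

1.2 µg/L = 0.0012 mg/L.
Mass balance at complete mixing: C_std·(Q_w + Q_r) = Q_w·C_e + Q_r·C_b.
Rearranging, Q_w = Q_r·(C_std − C_b)/(C_e − C_std) = 1.13·(0.089 − 0.0012) / (20.2 − 0.089) = 0.004933 m³/s.
= 4.933 L/s.

4.93 L/s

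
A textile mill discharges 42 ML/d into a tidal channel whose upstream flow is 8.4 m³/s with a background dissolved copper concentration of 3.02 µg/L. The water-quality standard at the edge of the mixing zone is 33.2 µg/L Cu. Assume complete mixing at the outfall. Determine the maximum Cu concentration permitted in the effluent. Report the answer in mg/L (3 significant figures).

0.555 mg/L

42 ML/d = 0.4861 m³/s.
3.02 µg/L = 0.00302 mg/L.
33.2 µg/L = 0.0332 mg/L.
Mass balance: 0.0332·8.886 = 0.4861·Cₑ + 8.4·0.00302.
Cₑ = (0.295 − 0.02537) / 0.4861 = 0.5547 mg/L.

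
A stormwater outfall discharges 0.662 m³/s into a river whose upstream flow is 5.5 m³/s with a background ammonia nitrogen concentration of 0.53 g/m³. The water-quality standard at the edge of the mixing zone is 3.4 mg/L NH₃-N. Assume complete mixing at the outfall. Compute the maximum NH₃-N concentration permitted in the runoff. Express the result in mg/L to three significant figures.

Mass balance: 3.4·6.162 = 0.662·Cₑ + 5.5·0.53.
Cₑ = (20.95 − 2.915) / 0.662 = 27.24 mg/L.

27.2 mg/L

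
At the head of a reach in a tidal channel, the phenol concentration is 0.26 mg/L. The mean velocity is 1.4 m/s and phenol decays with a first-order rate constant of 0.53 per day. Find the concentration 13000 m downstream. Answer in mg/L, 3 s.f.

0.246 mg/L

Travel time t = 13000 m / 1.4 m/s = 1.3e+04/1.4 = 9286 s = 0.1075 d.
First-order decay: C = 0.26·exp(−0.53·0.1075) = 0.26·0.9446 = 0.2456 mg/L.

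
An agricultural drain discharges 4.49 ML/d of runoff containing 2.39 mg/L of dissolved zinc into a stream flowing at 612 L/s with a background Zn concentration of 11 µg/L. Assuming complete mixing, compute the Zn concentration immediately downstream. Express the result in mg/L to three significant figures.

0.197 mg/L

4.49 ML/d = 0.05197 m³/s.
612 L/s = 0.612 m³/s.
11 µg/L = 0.011 mg/L.
Flow-weighted mixing gives C = (0.05197·2.39 + 0.612·0.011) / (0.05197 + 0.612) = 0.1309/0.664 = 0.1972 mg/L.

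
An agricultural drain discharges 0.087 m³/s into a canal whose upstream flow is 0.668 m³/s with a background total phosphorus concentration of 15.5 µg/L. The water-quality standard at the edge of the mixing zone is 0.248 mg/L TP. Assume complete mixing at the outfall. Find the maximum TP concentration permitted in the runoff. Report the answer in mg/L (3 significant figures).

2.03 mg/L

15.5 µg/L = 0.0155 mg/L.
Mass balance: 0.248·0.755 = 0.087·Cₑ + 0.668·0.0155.
Cₑ = (0.1872 − 0.01035) / 0.087 = 2.033 mg/L.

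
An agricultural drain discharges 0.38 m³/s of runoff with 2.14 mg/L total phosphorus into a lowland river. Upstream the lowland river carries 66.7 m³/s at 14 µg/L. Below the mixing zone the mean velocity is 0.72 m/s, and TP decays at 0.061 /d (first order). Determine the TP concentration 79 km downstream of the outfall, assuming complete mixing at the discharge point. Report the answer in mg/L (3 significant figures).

0.0241 mg/L

14 µg/L = 0.014 mg/L.
After complete mixing, C₀ = (0.38·2.14 + 66.7·0.014) / 67.08 = 0.02604 mg/L.
Travel time t = 7.9e+04 m / 0.72 m/s = 1.097e+05 s = 1.27 d.
C = 0.02604·exp(−0.061·1.27) = 0.02604·0.9255 = 0.0241 mg/L.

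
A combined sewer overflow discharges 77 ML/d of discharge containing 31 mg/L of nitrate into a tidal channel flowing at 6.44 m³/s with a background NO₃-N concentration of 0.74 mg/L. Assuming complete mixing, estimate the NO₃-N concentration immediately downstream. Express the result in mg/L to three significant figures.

77 ML/d = 0.8912 m³/s.
By mass balance at complete mixing, C = (0.8912·31 + 6.44·0.74) / (0.8912 + 6.44) = 32.39/7.331 = 4.418 mg/L.

4.42 mg/L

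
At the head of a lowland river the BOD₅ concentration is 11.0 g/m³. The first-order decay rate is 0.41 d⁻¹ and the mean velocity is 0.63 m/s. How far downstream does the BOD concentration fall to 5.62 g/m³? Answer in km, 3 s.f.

From C = C₀·e^(−kt), t = ln(C₀/C)/k = ln(11.0/5.62)/0.41 = 0.6716/0.41 = 1.638 d.
Distance = v·t = 0.63 m/s × 1.415e+05 s = 8.916e+04 m = 89.16 km.

89.2 km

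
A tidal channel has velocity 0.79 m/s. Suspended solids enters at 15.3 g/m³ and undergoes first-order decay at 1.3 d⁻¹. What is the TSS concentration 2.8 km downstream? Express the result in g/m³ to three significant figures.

Travel time t = 2.8 km / 0.79 m/s = 2800/0.79 = 3544 s = 0.04102 d.
First-order decay: C = 15.3·exp(−1.3·0.04102) = 15.3·0.9481 = 14.51 g/m³.

14.5 g/m³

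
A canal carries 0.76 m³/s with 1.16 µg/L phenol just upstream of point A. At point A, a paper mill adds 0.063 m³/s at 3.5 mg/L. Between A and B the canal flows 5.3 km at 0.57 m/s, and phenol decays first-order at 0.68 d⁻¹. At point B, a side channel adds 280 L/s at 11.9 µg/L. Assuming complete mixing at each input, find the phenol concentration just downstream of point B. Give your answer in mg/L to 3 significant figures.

1.16 µg/L = 0.00116 mg/L.
After input A: C = (0.76·0.00116 + 0.063·3.5) / 0.823 = 0.269 mg/L.
Over the 5.3 km reach to input B (t = 9298 s = 0.1076 d), decay gives C = 0.269·exp(−0.68·0.1076) = 0.25 mg/L.
280 L/s = 0.28 m³/s.
11.9 µg/L = 0.0119 mg/L.
After input B: C = (0.823·0.25 + 0.28·0.0119) / 1.103 = 0.1896 mg/L.

0.190 mg/L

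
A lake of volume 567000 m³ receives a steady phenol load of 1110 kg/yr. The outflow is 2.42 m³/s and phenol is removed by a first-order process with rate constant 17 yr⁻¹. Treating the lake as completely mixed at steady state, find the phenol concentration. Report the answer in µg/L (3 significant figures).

Outflow Q = 2.42 m³/s × 3.156e+07 s/yr = 7.637e+07 m³/yr.
Steady-state CSTR mass balance: W = Q·C + k·V·C, so C = W/(Q + kV).
Q + kV = 7.637e+07 + 17·567000 = 8.601e+07 m³/yr.
C = 1110/8.601e+07 = 1.291e-05 kg/m³ = 0.01291 mg/L = 12.91 µg/L.

12.9 µg/L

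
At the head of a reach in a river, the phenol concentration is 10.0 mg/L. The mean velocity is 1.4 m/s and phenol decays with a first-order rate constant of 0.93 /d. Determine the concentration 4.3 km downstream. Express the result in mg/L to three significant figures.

Travel time t = 4.3 km / 1.4 m/s = 4300/1.4 = 3071 s = 0.03555 d.
First-order decay: C = 10.0·exp(−0.93·0.03555) = 10.0·0.9675 = 9.675 mg/L.

9.67 mg/L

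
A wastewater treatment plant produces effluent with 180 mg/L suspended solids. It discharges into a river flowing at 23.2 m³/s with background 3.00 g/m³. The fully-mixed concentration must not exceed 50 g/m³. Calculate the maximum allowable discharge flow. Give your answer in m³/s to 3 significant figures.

8.39 m³/s

Mass balance at complete mixing: C_std·(Q_w + Q_r) = Q_w·C_e + Q_r·C_b.
Rearranging, Q_w = Q_r·(C_std − C_b)/(C_e − C_std) = 23.2·(50 − 3) / (180 − 50) = 8.388 m³/s.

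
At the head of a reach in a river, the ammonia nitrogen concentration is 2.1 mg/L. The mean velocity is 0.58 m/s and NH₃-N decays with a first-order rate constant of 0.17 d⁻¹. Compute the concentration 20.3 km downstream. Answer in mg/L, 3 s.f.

Travel time t = 20.3 km / 0.58 m/s = 2.03e+04/0.58 = 3.5e+04 s = 0.4051 d.
First-order decay: C = 2.1·exp(−0.17·0.4051) = 2.1·0.9335 = 1.96 mg/L.

1.96 mg/L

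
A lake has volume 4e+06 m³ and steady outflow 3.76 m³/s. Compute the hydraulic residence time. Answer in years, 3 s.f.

Q = 3.76 m³/s × 3.156e+07 s/yr = 1.187e+08 m³/yr.
Hydraulic residence time τ = V/Q = 4e+06/1.187e+08 = 0.03371 yr.

0.0337 yr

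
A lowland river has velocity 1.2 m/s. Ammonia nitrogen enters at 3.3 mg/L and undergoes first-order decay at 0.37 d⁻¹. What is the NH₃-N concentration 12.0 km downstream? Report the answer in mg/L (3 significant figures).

Travel time t = 12.0 km / 1.2 m/s = 1.2e+04/1.2 = 1e+04 s = 0.1157 d.
First-order decay: C = 3.3·exp(−0.37·0.1157) = 3.3·0.9581 = 3.162 mg/L.

3.16 mg/L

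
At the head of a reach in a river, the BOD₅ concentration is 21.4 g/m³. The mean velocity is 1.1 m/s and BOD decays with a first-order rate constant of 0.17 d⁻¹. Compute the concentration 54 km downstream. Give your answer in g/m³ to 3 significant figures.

19.4 g/m³

Travel time t = 54 km / 1.1 m/s = 5.4e+04/1.1 = 4.909e+04 s = 0.5682 d.
First-order decay: C = 21.4·exp(−0.17·0.5682) = 21.4·0.9079 = 19.43 g/m³.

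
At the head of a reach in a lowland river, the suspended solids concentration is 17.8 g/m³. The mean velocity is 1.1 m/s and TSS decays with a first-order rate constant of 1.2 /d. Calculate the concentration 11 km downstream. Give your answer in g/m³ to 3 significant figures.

15.5 g/m³

Travel time t = 11 km / 1.1 m/s = 1.1e+04/1.1 = 1e+04 s = 0.1157 d.
First-order decay: C = 17.8·exp(−1.2·0.1157) = 17.8·0.8703 = 15.49 g/m³.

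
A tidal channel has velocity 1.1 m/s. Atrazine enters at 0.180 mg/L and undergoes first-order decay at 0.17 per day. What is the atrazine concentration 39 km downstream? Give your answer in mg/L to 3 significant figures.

0.168 mg/L

Travel time t = 39 km / 1.1 m/s = 3.9e+04/1.1 = 3.545e+04 s = 0.4104 d.
First-order decay: C = 0.180·exp(−0.17·0.4104) = 0.180·0.9326 = 0.1679 mg/L.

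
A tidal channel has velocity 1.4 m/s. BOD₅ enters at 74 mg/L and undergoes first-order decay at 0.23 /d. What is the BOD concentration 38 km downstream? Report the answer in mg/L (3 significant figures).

Travel time t = 38 km / 1.4 m/s = 3.8e+04/1.4 = 2.714e+04 s = 0.3142 d.
First-order decay: C = 74·exp(−0.23·0.3142) = 74·0.9303 = 68.84 mg/L.

68.8 mg/L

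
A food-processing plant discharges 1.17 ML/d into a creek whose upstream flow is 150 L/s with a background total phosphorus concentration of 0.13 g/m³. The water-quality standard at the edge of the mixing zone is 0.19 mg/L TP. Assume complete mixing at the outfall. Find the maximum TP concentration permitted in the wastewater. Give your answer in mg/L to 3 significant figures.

1.17 ML/d = 0.01354 m³/s.
150 L/s = 0.15 m³/s.
Mass balance: 0.19·0.1635 = 0.01354·Cₑ + 0.15·0.13.
Cₑ = (0.03107 − 0.0195) / 0.01354 = 0.8546 mg/L.

0.855 mg/L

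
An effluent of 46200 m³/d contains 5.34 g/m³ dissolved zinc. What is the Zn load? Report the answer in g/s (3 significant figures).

2.86 g/s

46200 m³/d = 0.5347 m³/s.
Mass flux = Q·C = 0.5347 m³/s × 5.34 g/m³ = 2.855 g/s.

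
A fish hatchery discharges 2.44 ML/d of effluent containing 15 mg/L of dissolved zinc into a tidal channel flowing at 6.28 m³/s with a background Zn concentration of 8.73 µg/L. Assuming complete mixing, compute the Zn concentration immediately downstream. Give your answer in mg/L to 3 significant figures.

2.44 ML/d = 0.02824 m³/s.
8.73 µg/L = 0.00873 mg/L.
Flow-weighted mixing gives C = (0.02824·15 + 6.28·0.00873) / (0.02824 + 6.28) = 0.4784/6.308 = 0.07584 mg/L.

0.0758 mg/L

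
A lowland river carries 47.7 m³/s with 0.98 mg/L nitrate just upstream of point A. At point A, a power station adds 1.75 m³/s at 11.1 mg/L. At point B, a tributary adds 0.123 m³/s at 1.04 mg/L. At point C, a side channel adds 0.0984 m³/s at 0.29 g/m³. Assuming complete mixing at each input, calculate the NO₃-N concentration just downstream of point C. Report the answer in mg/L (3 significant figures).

After input A: C = (47.7·0.98 + 1.75·11.1) / 49.45 = 1.338 mg/L.
After input B: C = (49.45·1.338 + 0.123·1.04) / 49.57 = 1.337 mg/L.
After input C: C = (49.57·1.337 + 0.0984·0.29) / 49.67 = 1.335 mg/L.

1.34 mg/L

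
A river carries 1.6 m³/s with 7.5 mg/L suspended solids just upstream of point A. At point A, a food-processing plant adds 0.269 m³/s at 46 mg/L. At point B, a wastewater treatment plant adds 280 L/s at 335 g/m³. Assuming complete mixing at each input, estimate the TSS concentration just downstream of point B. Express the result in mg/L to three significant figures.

After input A: C = (1.6·7.5 + 0.269·46) / 1.869 = 13.04 mg/L.
280 L/s = 0.28 m³/s.
After input B: C = (1.869·13.04 + 0.28·335) / 2.149 = 54.99 mg/L.

55.0 mg/L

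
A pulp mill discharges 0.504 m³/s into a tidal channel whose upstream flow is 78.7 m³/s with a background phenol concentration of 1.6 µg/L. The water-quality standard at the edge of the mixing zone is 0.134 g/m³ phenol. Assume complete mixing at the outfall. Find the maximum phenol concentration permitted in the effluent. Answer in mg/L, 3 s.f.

1.6 µg/L = 0.0016 mg/L.
Mass balance: 0.134·79.2 = 0.504·Cₑ + 78.7·0.0016.
Cₑ = (10.61 − 0.1259) / 0.504 = 20.81 mg/L.

20.8 mg/L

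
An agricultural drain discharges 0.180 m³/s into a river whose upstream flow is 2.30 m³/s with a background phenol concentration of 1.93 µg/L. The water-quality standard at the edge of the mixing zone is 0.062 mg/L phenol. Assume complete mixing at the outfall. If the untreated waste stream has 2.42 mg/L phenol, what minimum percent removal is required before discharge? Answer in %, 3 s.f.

65.7 %

1.93 µg/L = 0.00193 mg/L.
Mass balance: 0.062·2.48 = 0.18·Cₑ + 2.3·0.00193.
Cₑ = (0.1538 − 0.004439) / 0.18 = 0.8296 mg/L.
Required removal = 1 − 0.8296/2.42 = 65.72 %.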